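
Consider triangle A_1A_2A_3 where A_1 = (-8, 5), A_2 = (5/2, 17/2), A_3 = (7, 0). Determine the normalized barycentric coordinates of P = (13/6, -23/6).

(5/9, -7/9, 11/9)

Signed area of the reference triangle: [A_1A_2A_3] = ½·((-8)·(17/2−0) + (5/2)·(0−5) + 7·(5−(17/2))) = ½·(-68 − 25/2 − 49/2) = -105/2.
[PA_2A_3] = ½·((13/6)·(17/2−0) + (5/2)·(0−(-23/6)) + 7·(-23/6−(17/2))) = ½·(221/12 + 115/12 − 259/3) = -175/6, so the A_1-coordinate is (-175/6)/(-105/2) = 5/9.
[A_1PA_3] = ½·((-8)·(-23/6−0) + (13/6)·(0−5) + 7·(5−(-23/6))) = ½·(92/3 − 65/6 + 371/6) = 245/6, so the A_2-coordinate is -7/9.
[A_1A_2P] = ½·((-8)·(17/2−(-23/6)) + (5/2)·(-23/6−5) + (13/6)·(5−(17/2))) = ½·(-296/3 − 265/12 − 91/12) = -385/6, so the A_3-coordinate is 11/9.
Check: 5/9 − 7/9 + 11/9 = 1.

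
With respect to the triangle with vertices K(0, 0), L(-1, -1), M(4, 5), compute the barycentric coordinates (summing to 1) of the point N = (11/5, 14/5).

Signed area of the reference triangle: [KLM] = ½·(0·(-1−5) + (-1)·(5−0) + 4·(0−(-1))) = ½·(0 − 5 + 4) = -1/2.
[NLM] = ½·((11/5)·(-1−5) + (-1)·(5−(14/5)) + 4·(14/5−(-1))) = ½·(-66/5 − 11/5 + 76/5) = -1/10, so the K-coordinate is (-1/10)/(-1/2) = 1/5.
[KNM] = ½·(0·(14/5−5) + (11/5)·(5−0) + 4·(0−(14/5))) = ½·(0 + 11 − 56/5) = -1/10, so the L-coordinate is 1/5.
[KLN] = ½·(0·(-1−(14/5)) + (-1)·(14/5−0) + (11/5)·(0−(-1))) = ½·(0 − 14/5 + 11/5) = -3/10, so the M-coordinate is 3/5.
Check: 1/5 + 1/5 + 3/5 = 1.

(1/5, 1/5, 3/5)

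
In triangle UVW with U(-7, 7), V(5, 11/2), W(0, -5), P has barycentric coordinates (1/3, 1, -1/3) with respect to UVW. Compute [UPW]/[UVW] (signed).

1

The signed ratio [UPW]/[UVW] equals the barycentric coordinate of P at vertex V, which is 1.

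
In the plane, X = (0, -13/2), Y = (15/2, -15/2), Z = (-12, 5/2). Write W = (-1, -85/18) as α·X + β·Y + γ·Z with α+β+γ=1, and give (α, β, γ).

Signed area of the reference triangle: [XYZ] = ½·(0·(-15/2−(5/2)) + (15/2)·(5/2−(-13/2)) + (-12)·(-13/2−(-15/2))) = ½·(0 + 135/2 − 12) = 111/4.
[WYZ] = ½·((-1)·(-15/2−(5/2)) + (15/2)·(5/2−(-85/18)) + (-12)·(-85/18−(-15/2))) = ½·(10 + 325/6 − 100/3) = 185/12, so the X-coordinate is (185/12)/(111/4) = 5/9.
[XWZ] = ½·(0·(-85/18−(5/2)) + (-1)·(5/2−(-13/2)) + (-12)·(-13/2−(-85/18))) = ½·(0 − 9 + 64/3) = 37/6, so the Y-coordinate is 2/9.
[XYW] = ½·(0·(-15/2−(-85/18)) + (15/2)·(-85/18−(-13/2)) + (-1)·(-13/2−(-15/2))) = ½·(0 + 40/3 − 1) = 37/6, so the Z-coordinate is 2/9.

(5/9, 2/9, 2/9)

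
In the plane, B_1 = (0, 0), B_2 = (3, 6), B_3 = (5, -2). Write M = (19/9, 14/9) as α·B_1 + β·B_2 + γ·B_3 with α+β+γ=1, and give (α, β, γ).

(4/9, 1/3, 2/9)

Signed area of the reference triangle: [B_1B_2B_3] = ½·(0·(6−(-2)) + 3·(-2−0) + 5·(0−6)) = ½·(0 − 6 − 30) = -18.
[MB_2B_3] = ½·((19/9)·(6−(-2)) + 3·(-2−(14/9)) + 5·(14/9−6)) = ½·(152/9 − 32/3 − 200/9) = -8, so the B_1-coordinate is (-8)/(-18) = 4/9.
[B_1MB_3] = ½·(0·(14/9−(-2)) + (19/9)·(-2−0) + 5·(0−(14/9))) = ½·(0 − 38/9 − 70/9) = -6, so the B_2-coordinate is 1/3.
[B_1B_2M] = ½·(0·(6−(14/9)) + 3·(14/9−0) + (19/9)·(0−6)) = ½·(0 + 14/3 − 38/3) = -4, so the B_3-coordinate is 2/9.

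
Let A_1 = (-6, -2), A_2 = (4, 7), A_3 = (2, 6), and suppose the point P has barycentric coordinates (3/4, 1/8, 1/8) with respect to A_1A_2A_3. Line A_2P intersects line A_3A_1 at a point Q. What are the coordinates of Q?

(-34/7, -6/7)

Line A_2P meets A_3A_1 where the A_2-coordinate vanishes; zeroing P's A_2-weight and renormalizing leaves A_3, A_1-weights 1/8 : 3/4 → (1/7, 6/7).
So Q = (1/7)·A_3 + (6/7)·A_1 = (-34/7, -6/7).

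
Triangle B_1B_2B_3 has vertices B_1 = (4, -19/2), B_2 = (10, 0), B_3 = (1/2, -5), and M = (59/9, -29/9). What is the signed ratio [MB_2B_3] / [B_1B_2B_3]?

[B_1B_2B_3] = ½·(4·(0−(-5)) + 10·(-5−(-19/2)) + (1/2)·(-19/2−0)) = ½·(20 + 45 − 19/4) = 241/8.
[MB_2B_3] = ½·((59/9)·(0−(-5)) + 10·(-5−(-29/9)) + (1/2)·(-29/9−0)) = ½·(295/9 − 160/9 − 29/18) = 241/36, so the ratio is (241/36)/(241/8) = 2/9.

2/9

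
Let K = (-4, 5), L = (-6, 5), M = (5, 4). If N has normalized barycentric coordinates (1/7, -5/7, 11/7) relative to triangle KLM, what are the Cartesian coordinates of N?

N = (1/7)·K + (-5/7)·L + (11/7)·M.
x-coordinate: (1/7)·(-4) + (-5/7)·(-6) + (11/7)·5 = 81/7.
y-coordinate: (1/7)·5 + (-5/7)·5 + (11/7)·4 = 24/7.

(81/7, 24/7)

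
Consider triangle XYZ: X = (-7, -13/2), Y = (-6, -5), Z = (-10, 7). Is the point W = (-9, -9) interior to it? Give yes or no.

Barycentric coordinates of W: (26/9, -23/12, 1/36).
The three coordinates are positive, negative, positive; a point is interior exactly when all three are positive.

no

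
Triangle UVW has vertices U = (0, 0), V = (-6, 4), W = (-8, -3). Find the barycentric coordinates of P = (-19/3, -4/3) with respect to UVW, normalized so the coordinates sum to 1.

(1/6, 1/6, 2/3)

Signed area of the reference triangle: [UVW] = ½·(0·(4−(-3)) + (-6)·(-3−0) + (-8)·(0−4)) = ½·(0 + 18 + 32) = 25.
[PVW] = ½·((-19/3)·(4−(-3)) + (-6)·(-3−(-4/3)) + (-8)·(-4/3−4)) = ½·(-133/3 + 10 + 128/3) = 25/6, so the U-coordinate is (25/6)/25 = 1/6.
[UPW] = ½·(0·(-4/3−(-3)) + (-19/3)·(-3−0) + (-8)·(0−(-4/3))) = ½·(0 + 19 − 32/3) = 25/6, so the V-coordinate is 1/6.
[UVP] = ½·(0·(4−(-4/3)) + (-6)·(-4/3−0) + (-19/3)·(0−4)) = ½·(0 + 8 + 76/3) = 50/3, so the W-coordinate is 2/3.
Check: 1/6 + 1/6 + 2/3 = 1.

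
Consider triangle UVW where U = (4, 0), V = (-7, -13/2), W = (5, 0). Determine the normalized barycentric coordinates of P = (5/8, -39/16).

(-1/8, 3/8, 3/4)

Signed area of the reference triangle: [UVW] = ½·(4·(-13/2−0) + (-7)·(0−0) + 5·(0−(-13/2))) = ½·(-26 + 0 + 65/2) = 13/4.
[PVW] = ½·((5/8)·(-13/2−0) + (-7)·(0−(-39/16)) + 5·(-39/16−(-13/2))) = ½·(-65/16 − 273/16 + 325/16) = -13/32, so the U-coordinate is (-13/32)/(13/4) = -1/8.
[UPW] = ½·(4·(-39/16−0) + (5/8)·(0−0) + 5·(0−(-39/16))) = ½·(-39/4 + 0 + 195/16) = 39/32, so the V-coordinate is 3/8.
[UVP] = ½·(4·(-13/2−(-39/16)) + (-7)·(-39/16−0) + (5/8)·(0−(-13/2))) = ½·(-65/4 + 273/16 + 65/16) = 39/16, so the W-coordinate is 3/4.
Check: -1/8 + 3/8 + 3/4 = 1.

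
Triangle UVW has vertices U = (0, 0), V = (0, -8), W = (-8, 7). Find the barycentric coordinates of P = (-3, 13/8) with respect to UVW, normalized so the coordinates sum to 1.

(1/2, 1/8, 3/8)

Signed area of the reference triangle: [UVW] = ½·(0·(-8−7) + 0·(7−0) + (-8)·(0−(-8))) = ½·(0 + 0 − 64) = -32.
[PVW] = ½·((-3)·(-8−7) + 0·(7−(13/8)) + (-8)·(13/8−(-8))) = ½·(45 + 0 − 77) = -16, so the U-coordinate is (-16)/(-32) = 1/2.
[UPW] = ½·(0·(13/8−7) + (-3)·(7−0) + (-8)·(0−(13/8))) = ½·(0 − 21 + 13) = -4, so the V-coordinate is 1/8.
[UVP] = ½·(0·(-8−(13/8)) + 0·(13/8−0) + (-3)·(0−(-8))) = ½·(0 + 0 − 24) = -12, so the W-coordinate is 3/8.
Check: 1/2 + 1/8 + 3/8 = 1.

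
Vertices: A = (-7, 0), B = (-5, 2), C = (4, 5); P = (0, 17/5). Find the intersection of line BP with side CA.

(5/4, 15/4)

Barycentric coordinates of P with respect to ABC: (1/5, 1/5, 3/5).
On side CA the B-coordinate is zero; dropping P's B-weight 1/5 and renormalizing the remaining 3/5 : 1/5 gives weights 3/4, 1/4 on C, A.
Q = (3/4)·(4, 5) + (1/4)·(-7, 0) = (5/4, 15/4).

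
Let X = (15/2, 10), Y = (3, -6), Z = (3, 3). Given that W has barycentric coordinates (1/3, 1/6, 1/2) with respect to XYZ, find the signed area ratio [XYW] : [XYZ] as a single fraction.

The signed ratio [XYW]/[XYZ] equals the barycentric coordinate of W at vertex Z, which is 1/2.

1/2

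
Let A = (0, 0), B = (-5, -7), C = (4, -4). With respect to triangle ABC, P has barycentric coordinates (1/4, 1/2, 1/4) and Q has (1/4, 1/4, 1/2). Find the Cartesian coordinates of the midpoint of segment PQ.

(-3/8, -33/8)

Barycentric coordinates of the midpoint are the average: (1/4, 3/8, 3/8).
Converting: (1/4)·A + (3/8)·B + (3/8)·C = (-3/8, -33/8).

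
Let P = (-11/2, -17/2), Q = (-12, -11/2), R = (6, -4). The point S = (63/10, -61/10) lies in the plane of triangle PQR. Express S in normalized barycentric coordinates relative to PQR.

Signed area of the reference triangle: [PQR] = ½·((-11/2)·(-11/2−(-4)) + (-12)·(-4−(-17/2)) + 6·(-17/2−(-11/2))) = ½·(33/4 − 54 − 18) = -255/8.
[SQR] = ½·((63/10)·(-11/2−(-4)) + (-12)·(-4−(-61/10)) + 6·(-61/10−(-11/2))) = ½·(-189/20 − 126/5 − 18/5) = -153/8, so the P-coordinate is (-153/8)/(-255/8) = 3/5.
[PSR] = ½·((-11/2)·(-61/10−(-4)) + (63/10)·(-4−(-17/2)) + 6·(-17/2−(-61/10))) = ½·(231/20 + 567/20 − 72/5) = 51/4, so the Q-coordinate is -2/5.
[PQS] = ½·((-11/2)·(-11/2−(-61/10)) + (-12)·(-61/10−(-17/2)) + (63/10)·(-17/2−(-11/2))) = ½·(-33/10 − 144/5 − 189/10) = -51/2, so the R-coordinate is 4/5.
Check: 3/5 − 2/5 + 4/5 = 1.

(3/5, -2/5, 4/5)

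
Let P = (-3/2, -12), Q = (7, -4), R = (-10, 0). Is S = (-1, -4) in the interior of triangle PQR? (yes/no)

Barycentric coordinates of S: (16/85, 37/85, 32/85).
The three coordinates are positive, positive, positive; a point is interior exactly when all three are positive.

yes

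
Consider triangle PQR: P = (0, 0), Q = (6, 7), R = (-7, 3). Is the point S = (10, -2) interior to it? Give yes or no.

no

Barycentric coordinates of S: (133/67, 16/67, -82/67).
The three coordinates are positive, positive, negative; a point is interior exactly when all three are positive.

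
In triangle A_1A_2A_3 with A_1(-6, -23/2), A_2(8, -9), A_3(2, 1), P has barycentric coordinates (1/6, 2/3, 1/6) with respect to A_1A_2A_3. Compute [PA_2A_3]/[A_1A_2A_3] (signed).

The signed ratio [PA_2A_3]/[A_1A_2A_3] equals the barycentric coordinate of P at vertex A_1, which is 1/6.

1/6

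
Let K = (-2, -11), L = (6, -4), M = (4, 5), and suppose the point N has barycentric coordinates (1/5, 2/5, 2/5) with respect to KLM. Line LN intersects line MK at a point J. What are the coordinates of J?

(2, -1/3)

Line LN meets MK where the L-coordinate vanishes; zeroing N's L-weight and renormalizing leaves M, K-weights 2/5 : 1/5 → (2/3, 1/3).
So J = (2/3)·M + (1/3)·K = (2, -1/3).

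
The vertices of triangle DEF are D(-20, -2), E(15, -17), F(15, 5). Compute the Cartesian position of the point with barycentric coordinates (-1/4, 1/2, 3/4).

G = (-1/4)·D + (1/2)·E + (3/4)·F.
x-coordinate: (-1/4)·(-20) + (1/2)·15 + (3/4)·15 = 95/4.
y-coordinate: (-1/4)·(-2) + (1/2)·(-17) + (3/4)·5 = -17/4.

(95/4, -17/4)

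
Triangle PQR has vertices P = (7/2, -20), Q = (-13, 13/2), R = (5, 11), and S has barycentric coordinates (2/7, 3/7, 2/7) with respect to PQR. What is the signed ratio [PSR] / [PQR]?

The signed ratio [PSR]/[PQR] equals the barycentric coordinate of S at vertex Q, which is 3/7.

3/7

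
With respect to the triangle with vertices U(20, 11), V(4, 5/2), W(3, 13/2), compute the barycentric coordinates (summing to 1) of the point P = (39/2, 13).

(1, -1/2, 1/2)

Signed area of the reference triangle: [UVW] = ½·(20·(5/2−(13/2)) + 4·(13/2−11) + 3·(11−(5/2))) = ½·(-80 − 18 + 51/2) = -145/4.
[PVW] = ½·((39/2)·(5/2−(13/2)) + 4·(13/2−13) + 3·(13−(5/2))) = ½·(-78 − 26 + 63/2) = -145/4, so the U-coordinate is (-145/4)/(-145/4) = 1.
[UPW] = ½·(20·(13−(13/2)) + (39/2)·(13/2−11) + 3·(11−13)) = ½·(130 − 351/4 − 6) = 145/8, so the V-coordinate is -1/2.
[UVP] = ½·(20·(5/2−13) + 4·(13−11) + (39/2)·(11−(5/2))) = ½·(-210 + 8 + 663/4) = -145/8, so the W-coordinate is 1/2.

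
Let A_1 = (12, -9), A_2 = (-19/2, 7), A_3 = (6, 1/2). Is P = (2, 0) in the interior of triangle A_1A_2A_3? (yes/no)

yes

Barycentric coordinates of P: (135/433, 164/433, 134/433).
The three coordinates are positive, positive, positive; a point is interior exactly when all three are positive.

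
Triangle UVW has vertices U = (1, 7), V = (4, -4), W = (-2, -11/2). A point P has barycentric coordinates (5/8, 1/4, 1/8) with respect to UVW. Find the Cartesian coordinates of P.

(11/8, 43/16)

P = (5/8)·U + (1/4)·V + (1/8)·W.
x-coordinate: (5/8)·1 + (1/4)·4 + (1/8)·(-2) = 11/8.
y-coordinate: (5/8)·7 + (1/4)·(-4) + (1/8)·(-11/2) = 43/16.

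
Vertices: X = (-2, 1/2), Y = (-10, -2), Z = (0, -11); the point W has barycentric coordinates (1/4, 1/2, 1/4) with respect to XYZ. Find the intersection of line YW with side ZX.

Line YW meets ZX where the Y-coordinate vanishes; zeroing W's Y-weight and renormalizing leaves Z, X-weights 1/4 : 1/4 → (1/2, 1/2).
So V = (1/2)·Z + (1/2)·X = (-1, -21/4).

(-1, -21/4)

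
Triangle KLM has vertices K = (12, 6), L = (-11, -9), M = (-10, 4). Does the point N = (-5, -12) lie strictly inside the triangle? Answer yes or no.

Barycentric coordinates of N: (81/284, 181/142, -159/284).
The three coordinates are positive, positive, negative; a point is interior exactly when all three are positive.

no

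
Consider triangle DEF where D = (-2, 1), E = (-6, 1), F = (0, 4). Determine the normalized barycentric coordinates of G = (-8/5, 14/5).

(1/5, 1/5, 3/5)

Signed area of the reference triangle: [DEF] = ½·((-2)·(1−4) + (-6)·(4−1) + 0·(1−1)) = ½·(6 − 18 + 0) = -6.
[GEF] = ½·((-8/5)·(1−4) + (-6)·(4−(14/5)) + 0·(14/5−1)) = ½·(24/5 − 36/5 + 0) = -6/5, so the D-coordinate is (-6/5)/(-6) = 1/5.
[DGF] = ½·((-2)·(14/5−4) + (-8/5)·(4−1) + 0·(1−(14/5))) = ½·(12/5 − 24/5 + 0) = -6/5, so the E-coordinate is 1/5.
[DEG] = ½·((-2)·(1−(14/5)) + (-6)·(14/5−1) + (-8/5)·(1−1)) = ½·(18/5 − 54/5 + 0) = -18/5, so the F-coordinate is 3/5.
Check: 1/5 + 1/5 + 3/5 = 1.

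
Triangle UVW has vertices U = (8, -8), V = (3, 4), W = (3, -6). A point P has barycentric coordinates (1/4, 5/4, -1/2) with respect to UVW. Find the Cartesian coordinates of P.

(17/4, 6)

P = (1/4)·U + (5/4)·V + (-1/2)·W.
x-coordinate: (1/4)·8 + (5/4)·3 + (-1/2)·3 = 17/4.
y-coordinate: (1/4)·(-8) + (5/4)·4 + (-1/2)·(-6) = 6.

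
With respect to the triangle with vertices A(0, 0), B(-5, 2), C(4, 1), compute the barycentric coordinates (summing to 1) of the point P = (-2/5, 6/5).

(1/5, 2/5, 2/5)

Signed area of the reference triangle: [ABC] = ½·(0·(2−1) + (-5)·(1−0) + 4·(0−2)) = ½·(0 − 5 − 8) = -13/2.
[PBC] = ½·((-2/5)·(2−1) + (-5)·(1−(6/5)) + 4·(6/5−2)) = ½·(-2/5 + 1 − 16/5) = -13/10, so the A-coordinate is (-13/10)/(-13/2) = 1/5.
[APC] = ½·(0·(6/5−1) + (-2/5)·(1−0) + 4·(0−(6/5))) = ½·(0 − 2/5 − 24/5) = -13/5, so the B-coordinate is 2/5.
[ABP] = ½·(0·(2−(6/5)) + (-5)·(6/5−0) + (-2/5)·(0−2)) = ½·(0 − 6 + 4/5) = -13/5, so the C-coordinate is 2/5.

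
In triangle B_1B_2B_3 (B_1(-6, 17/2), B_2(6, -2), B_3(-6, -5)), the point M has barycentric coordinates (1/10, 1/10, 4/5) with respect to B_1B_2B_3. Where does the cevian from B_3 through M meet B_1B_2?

Line B_3M meets B_1B_2 where the B_3-coordinate vanishes; zeroing M's B_3-weight and renormalizing leaves B_1, B_2-weights 1/10 : 1/10 → (1/2, 1/2).
So N = (1/2)·B_1 + (1/2)·B_2 = (0, 13/4).

(0, 13/4)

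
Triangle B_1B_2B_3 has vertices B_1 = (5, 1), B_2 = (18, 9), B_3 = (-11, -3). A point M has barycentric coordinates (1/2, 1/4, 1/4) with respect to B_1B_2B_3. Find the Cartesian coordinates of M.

M = (1/2)·B_1 + (1/4)·B_2 + (1/4)·B_3.
x-coordinate: (1/2)·5 + (1/4)·18 + (1/4)·(-11) = 17/4.
y-coordinate: (1/2)·1 + (1/4)·9 + (1/4)·(-3) = 2.

(17/4, 2)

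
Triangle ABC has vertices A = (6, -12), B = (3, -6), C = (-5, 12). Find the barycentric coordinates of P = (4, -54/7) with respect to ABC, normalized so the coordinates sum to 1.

(5/7, 1/7, 1/7)

Signed area of the reference triangle: [ABC] = ½·(6·(-6−12) + 3·(12−(-12)) + (-5)·(-12−(-6))) = ½·(-108 + 72 + 30) = -3.
[PBC] = ½·(4·(-6−12) + 3·(12−(-54/7)) + (-5)·(-54/7−(-6))) = ½·(-72 + 414/7 + 60/7) = -15/7, so the A-coordinate is (-15/7)/(-3) = 5/7.
[APC] = ½·(6·(-54/7−12) + 4·(12−(-12)) + (-5)·(-12−(-54/7))) = ½·(-828/7 + 96 + 150/7) = -3/7, so the B-coordinate is 1/7.
[ABP] = ½·(6·(-6−(-54/7)) + 3·(-54/7−(-12)) + 4·(-12−(-6))) = ½·(72/7 + 90/7 − 24) = -3/7, so the C-coordinate is 1/7.
Check: 5/7 + 1/7 + 1/7 = 1.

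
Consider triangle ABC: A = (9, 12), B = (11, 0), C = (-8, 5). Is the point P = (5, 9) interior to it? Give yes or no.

yes

Barycentric coordinates of P: (141/218, 23/218, 27/109).
The three coordinates are positive, positive, positive; a point is interior exactly when all three are positive.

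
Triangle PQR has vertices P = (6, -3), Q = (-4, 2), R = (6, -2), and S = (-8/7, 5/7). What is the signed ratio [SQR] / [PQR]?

1/7

[PQR] = ½·(6·(2−(-2)) + (-4)·(-2−(-3)) + 6·(-3−2)) = ½·(24 − 4 − 30) = -5.
[SQR] = ½·((-8/7)·(2−(-2)) + (-4)·(-2−(5/7)) + 6·(5/7−2)) = ½·(-32/7 + 76/7 − 54/7) = -5/7, so the ratio is (-5/7)/(-5) = 1/7.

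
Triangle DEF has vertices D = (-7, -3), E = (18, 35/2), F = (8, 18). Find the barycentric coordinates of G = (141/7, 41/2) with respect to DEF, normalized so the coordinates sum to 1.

(-1/7, 1, 1/7)

Signed area of the reference triangle: [DEF] = ½·((-7)·(35/2−18) + 18·(18−(-3)) + 8·(-3−(35/2))) = ½·(7/2 + 378 − 164) = 435/4.
[GEF] = ½·((141/7)·(35/2−18) + 18·(18−(41/2)) + 8·(41/2−(35/2))) = ½·(-141/14 − 45 + 24) = -435/28, so the D-coordinate is (-435/28)/(435/4) = -1/7.
[DGF] = ½·((-7)·(41/2−18) + (141/7)·(18−(-3)) + 8·(-3−(41/2))) = ½·(-35/2 + 423 − 188) = 435/4, so the E-coordinate is 1.
[DEG] = ½·((-7)·(35/2−(41/2)) + 18·(41/2−(-3)) + (141/7)·(-3−(35/2))) = ½·(21 + 423 − 5781/14) = 435/28, so the F-coordinate is 1/7.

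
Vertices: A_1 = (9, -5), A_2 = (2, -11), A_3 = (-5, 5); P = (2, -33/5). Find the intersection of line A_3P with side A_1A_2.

(15/4, -19/2)

Barycentric coordinates of P with respect to A_1A_2A_3: (1/5, 3/5, 1/5).
On side A_1A_2 the A_3-coordinate is zero; dropping P's A_3-weight 1/5 and renormalizing the remaining 1/5 : 3/5 gives weights 1/4, 3/4 on A_1, A_2.
Q = (1/4)·(9, -5) + (3/4)·(2, -11) = (15/4, -19/2).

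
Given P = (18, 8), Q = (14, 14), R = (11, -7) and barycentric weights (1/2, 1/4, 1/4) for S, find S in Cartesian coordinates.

(61/4, 23/4)

S = (1/2)·P + (1/4)·Q + (1/4)·R.
x-coordinate: (1/2)·18 + (1/4)·14 + (1/4)·11 = 61/4.
y-coordinate: (1/2)·8 + (1/4)·14 + (1/4)·(-7) = 23/4.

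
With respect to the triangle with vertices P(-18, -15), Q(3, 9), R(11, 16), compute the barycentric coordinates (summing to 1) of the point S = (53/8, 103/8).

(-1/8, 1, 1/8)

Signed area of the reference triangle: [PQR] = ½·((-18)·(9−16) + 3·(16−(-15)) + 11·(-15−9)) = ½·(126 + 93 − 264) = -45/2.
[SQR] = ½·((53/8)·(9−16) + 3·(16−(103/8)) + 11·(103/8−9)) = ½·(-371/8 + 75/8 + 341/8) = 45/16, so the P-coordinate is (45/16)/(-45/2) = -1/8.
[PSR] = ½·((-18)·(103/8−16) + (53/8)·(16−(-15)) + 11·(-15−(103/8))) = ½·(225/4 + 1643/8 − 2453/8) = -45/2, so the Q-coordinate is 1.
[PQS] = ½·((-18)·(9−(103/8)) + 3·(103/8−(-15)) + (53/8)·(-15−9)) = ½·(279/4 + 669/8 − 159) = -45/16, so the R-coordinate is 1/8.
Check: -1/8 + 1 + 1/8 = 1.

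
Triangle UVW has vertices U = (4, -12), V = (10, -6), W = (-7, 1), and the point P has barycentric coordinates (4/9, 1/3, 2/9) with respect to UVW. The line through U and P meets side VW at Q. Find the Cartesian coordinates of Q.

(16/5, -16/5)

Line UP meets VW where the U-coordinate vanishes; zeroing P's U-weight and renormalizing leaves V, W-weights 1/3 : 2/9 → (3/5, 2/5).
So Q = (3/5)·V + (2/5)·W = (16/5, -16/5).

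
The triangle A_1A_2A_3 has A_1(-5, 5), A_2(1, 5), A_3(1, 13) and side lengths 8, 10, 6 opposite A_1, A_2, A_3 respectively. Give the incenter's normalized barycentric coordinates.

(1/3, 5/12, 1/4)

The incenter has barycentric coordinates proportional to the opposite side lengths: (8 : 10 : 6).
Normalizing by 8+10+6 = 24 gives (1/3, 5/12, 1/4).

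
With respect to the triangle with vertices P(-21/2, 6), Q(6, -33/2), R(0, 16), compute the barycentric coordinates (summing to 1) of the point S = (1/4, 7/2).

Signed area of the reference triangle: [PQR] = ½·((-21/2)·(-33/2−16) + 6·(16−6) + 0·(6−(-33/2))) = ½·(1365/4 + 60 + 0) = 1605/8.
[SQR] = ½·((1/4)·(-33/2−16) + 6·(16−(7/2)) + 0·(7/2−(-33/2))) = ½·(-65/8 + 75 + 0) = 535/16, so the P-coordinate is (535/16)/(1605/8) = 1/6.
[PSR] = ½·((-21/2)·(7/2−16) + (1/4)·(16−6) + 0·(6−(7/2))) = ½·(525/4 + 5/2 + 0) = 535/8, so the Q-coordinate is 1/3.
[PQS] = ½·((-21/2)·(-33/2−(7/2)) + 6·(7/2−6) + (1/4)·(6−(-33/2))) = ½·(210 − 15 + 45/8) = 1605/16, so the R-coordinate is 1/2.
Check: 1/6 + 1/3 + 1/2 = 1.

(1/6, 1/3, 1/2)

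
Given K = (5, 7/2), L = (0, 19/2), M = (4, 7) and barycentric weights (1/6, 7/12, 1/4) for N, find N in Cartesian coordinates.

N = (1/6)·K + (7/12)·L + (1/4)·M.
x-coordinate: (1/6)·5 + (7/12)·0 + (1/4)·4 = 11/6.
y-coordinate: (1/6)·(7/2) + (7/12)·(19/2) + (1/4)·7 = 63/8.

(11/6, 63/8)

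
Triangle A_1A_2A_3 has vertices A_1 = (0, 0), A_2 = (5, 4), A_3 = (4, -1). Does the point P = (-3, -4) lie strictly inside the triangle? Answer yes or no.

no

Barycentric coordinates of P: (32/21, -19/21, 8/21).
The three coordinates are positive, negative, positive; a point is interior exactly when all three are positive.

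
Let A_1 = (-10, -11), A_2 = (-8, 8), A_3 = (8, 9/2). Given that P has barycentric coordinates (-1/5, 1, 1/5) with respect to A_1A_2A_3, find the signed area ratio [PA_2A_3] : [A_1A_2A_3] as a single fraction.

-1/5

The signed ratio [PA_2A_3]/[A_1A_2A_3] equals the barycentric coordinate of P at vertex A_1, which is -1/5.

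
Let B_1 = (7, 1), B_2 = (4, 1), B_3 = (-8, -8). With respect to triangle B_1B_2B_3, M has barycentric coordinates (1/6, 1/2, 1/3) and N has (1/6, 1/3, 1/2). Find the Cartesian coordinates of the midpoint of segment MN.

Barycentric coordinates of the midpoint are the average: (1/6, 5/12, 5/12).
Converting: (1/6)·B_1 + (5/12)·B_2 + (5/12)·B_3 = (-1/2, -11/4).

(-1/2, -11/4)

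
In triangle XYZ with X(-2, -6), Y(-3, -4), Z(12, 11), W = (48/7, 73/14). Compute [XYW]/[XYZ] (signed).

9/14

[XYZ] = ½·((-2)·(-4−11) + (-3)·(11−(-6)) + 12·(-6−(-4))) = ½·(30 − 51 − 24) = -45/2.
[XYW] = ½·((-2)·(-4−(73/14)) + (-3)·(73/14−(-6)) + (48/7)·(-6−(-4))) = ½·(129/7 − 471/14 − 96/7) = -405/28, so the ratio is (-405/28)/(-45/2) = 9/14.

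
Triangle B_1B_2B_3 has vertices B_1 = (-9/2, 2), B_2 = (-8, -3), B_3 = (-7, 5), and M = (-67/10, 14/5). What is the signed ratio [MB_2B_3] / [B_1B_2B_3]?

1/5

[B_1B_2B_3] = ½·((-9/2)·(-3−5) + (-8)·(5−2) + (-7)·(2−(-3))) = ½·(36 − 24 − 35) = -23/2.
[MB_2B_3] = ½·((-67/10)·(-3−5) + (-8)·(5−(14/5)) + (-7)·(14/5−(-3))) = ½·(268/5 − 88/5 − 203/5) = -23/10, so the ratio is (-23/10)/(-23/2) = 1/5.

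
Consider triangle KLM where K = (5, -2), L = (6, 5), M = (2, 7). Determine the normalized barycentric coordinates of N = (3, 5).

Signed area of the reference triangle: [KLM] = ½·(5·(5−7) + 6·(7−(-2)) + 2·(-2−5)) = ½·(-10 + 54 − 14) = 15.
[NLM] = ½·(3·(5−7) + 6·(7−5) + 2·(5−5)) = ½·(-6 + 12 + 0) = 3, so the K-coordinate is 3/15 = 1/5.
[KNM] = ½·(5·(5−7) + 3·(7−(-2)) + 2·(-2−5)) = ½·(-10 + 27 − 14) = 3/2, so the L-coordinate is 1/10.
[KLN] = ½·(5·(5−5) + 6·(5−(-2)) + 3·(-2−5)) = ½·(0 + 42 − 21) = 21/2, so the M-coordinate is 7/10.

(1/5, 1/10, 7/10)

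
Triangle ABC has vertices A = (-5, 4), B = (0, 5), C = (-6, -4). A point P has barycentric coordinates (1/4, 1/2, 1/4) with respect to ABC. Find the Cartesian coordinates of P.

(-11/4, 5/2)

P = (1/4)·A + (1/2)·B + (1/4)·C.
x-coordinate: (1/4)·(-5) + (1/2)·0 + (1/4)·(-6) = -11/4.
y-coordinate: (1/4)·4 + (1/2)·5 + (1/4)·(-4) = 5/2.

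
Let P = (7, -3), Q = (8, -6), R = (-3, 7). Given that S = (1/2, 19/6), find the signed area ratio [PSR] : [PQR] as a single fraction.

1/6

[PQR] = ½·(7·(-6−7) + 8·(7−(-3)) + (-3)·(-3−(-6))) = ½·(-91 + 80 − 9) = -10.
[PSR] = ½·(7·(19/6−7) + (1/2)·(7−(-3)) + (-3)·(-3−(19/6))) = ½·(-161/6 + 5 + 37/2) = -5/3, so the ratio is (-5/3)/(-10) = 1/6.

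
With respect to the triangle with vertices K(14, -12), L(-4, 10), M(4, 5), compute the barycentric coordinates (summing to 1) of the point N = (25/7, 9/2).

Signed area of the reference triangle: [KLM] = ½·(14·(10−5) + (-4)·(5−(-12)) + 4·(-12−10)) = ½·(70 − 68 − 88) = -43.
[NLM] = ½·((25/7)·(10−5) + (-4)·(5−(9/2)) + 4·(9/2−10)) = ½·(125/7 − 2 − 22) = -43/14, so the K-coordinate is (-43/14)/(-43) = 1/14.
[KNM] = ½·(14·(9/2−5) + (25/7)·(5−(-12)) + 4·(-12−(9/2))) = ½·(-7 + 425/7 − 66) = -43/7, so the L-coordinate is 1/7.
[KLN] = ½·(14·(10−(9/2)) + (-4)·(9/2−(-12)) + (25/7)·(-12−10)) = ½·(77 − 66 − 550/7) = -473/14, so the M-coordinate is 11/14.

(1/14, 1/7, 11/14)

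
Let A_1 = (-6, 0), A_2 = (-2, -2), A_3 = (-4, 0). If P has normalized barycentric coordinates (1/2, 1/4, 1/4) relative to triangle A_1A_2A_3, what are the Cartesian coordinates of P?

P = (1/2)·A_1 + (1/4)·A_2 + (1/4)·A_3.
x-coordinate: (1/2)·(-6) + (1/4)·(-2) + (1/4)·(-4) = -9/2.
y-coordinate: (1/2)·0 + (1/4)·(-2) + (1/4)·0 = -1/2.

(-9/2, -1/2)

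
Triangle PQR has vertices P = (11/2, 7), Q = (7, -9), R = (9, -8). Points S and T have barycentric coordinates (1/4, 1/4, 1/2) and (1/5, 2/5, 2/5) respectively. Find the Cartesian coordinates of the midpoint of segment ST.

(121/16, -99/20)

Barycentric coordinates of the midpoint are the average: (9/40, 13/40, 9/20).
Converting: (9/40)·P + (13/40)·Q + (9/20)·R = (121/16, -99/20).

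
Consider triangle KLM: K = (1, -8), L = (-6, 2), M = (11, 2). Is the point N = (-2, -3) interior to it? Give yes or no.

yes

Barycentric coordinates of N: (1/2, 8/17, 1/34).
The three coordinates are positive, positive, positive; a point is interior exactly when all three are positive.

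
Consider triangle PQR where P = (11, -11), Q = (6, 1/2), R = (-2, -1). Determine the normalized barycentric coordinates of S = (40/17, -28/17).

Signed area of the reference triangle: [PQR] = ½·(11·(1/2−(-1)) + 6·(-1−(-11)) + (-2)·(-11−(1/2))) = ½·(33/2 + 60 + 23) = 199/4.
[SQR] = ½·((40/17)·(1/2−(-1)) + 6·(-1−(-28/17)) + (-2)·(-28/17−(1/2))) = ½·(60/17 + 66/17 + 73/17) = 199/34, so the P-coordinate is (199/34)/(199/4) = 2/17.
[PSR] = ½·(11·(-28/17−(-1)) + (40/17)·(-1−(-11)) + (-2)·(-11−(-28/17))) = ½·(-121/17 + 400/17 + 318/17) = 597/34, so the Q-coordinate is 6/17.
[PQS] = ½·(11·(1/2−(-28/17)) + 6·(-28/17−(-11)) + (40/17)·(-11−(1/2))) = ½·(803/34 + 954/17 − 460/17) = 1791/68, so the R-coordinate is 9/17.

(2/17, 6/17, 9/17)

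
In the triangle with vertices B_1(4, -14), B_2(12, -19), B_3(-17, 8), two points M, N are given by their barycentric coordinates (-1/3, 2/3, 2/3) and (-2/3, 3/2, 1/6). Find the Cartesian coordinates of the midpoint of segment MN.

Barycentric coordinates of the midpoint are the average: (-1/2, 13/12, 5/12).
Converting: (-1/2)·B_1 + (13/12)·B_2 + (5/12)·B_3 = (47/12, -41/4).

(47/12, -41/4)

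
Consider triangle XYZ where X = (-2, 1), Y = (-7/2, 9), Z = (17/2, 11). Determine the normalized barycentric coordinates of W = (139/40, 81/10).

(1/4, 1/5, 11/20)

Signed area of the reference triangle: [XYZ] = ½·((-2)·(9−11) + (-7/2)·(11−1) + (17/2)·(1−9)) = ½·(4 − 35 − 68) = -99/2.
[WYZ] = ½·((139/40)·(9−11) + (-7/2)·(11−(81/10)) + (17/2)·(81/10−9)) = ½·(-139/20 − 203/20 − 153/20) = -99/8, so the X-coordinate is (-99/8)/(-99/2) = 1/4.
[XWZ] = ½·((-2)·(81/10−11) + (139/40)·(11−1) + (17/2)·(1−(81/10))) = ½·(29/5 + 139/4 − 1207/20) = -99/10, so the Y-coordinate is 1/5.
[XYW] = ½·((-2)·(9−(81/10)) + (-7/2)·(81/10−1) + (139/40)·(1−9)) = ½·(-9/5 − 497/20 − 139/5) = -1089/40, so the Z-coordinate is 11/20.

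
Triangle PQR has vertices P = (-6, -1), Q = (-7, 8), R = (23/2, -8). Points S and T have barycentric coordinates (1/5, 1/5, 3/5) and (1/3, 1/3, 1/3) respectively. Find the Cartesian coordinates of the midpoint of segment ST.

Barycentric coordinates of the midpoint are the average: (4/15, 4/15, 7/15).
Converting: (4/15)·P + (4/15)·Q + (7/15)·R = (19/10, -28/15).

(19/10, -28/15)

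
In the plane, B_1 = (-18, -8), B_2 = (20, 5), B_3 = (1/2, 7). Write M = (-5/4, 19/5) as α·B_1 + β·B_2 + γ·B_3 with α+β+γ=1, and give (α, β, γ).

Signed area of the reference triangle: [B_1B_2B_3] = ½·((-18)·(5−7) + 20·(7−(-8)) + (1/2)·(-8−5)) = ½·(36 + 300 − 13/2) = 659/4.
[MB_2B_3] = ½·((-5/4)·(5−7) + 20·(7−(19/5)) + (1/2)·(19/5−5)) = ½·(5/2 + 64 − 3/5) = 659/20, so the B_1-coordinate is (659/20)/(659/4) = 1/5.
[B_1MB_3] = ½·((-18)·(19/5−7) + (-5/4)·(7−(-8)) + (1/2)·(-8−(19/5))) = ½·(288/5 − 75/4 − 59/10) = 659/40, so the B_2-coordinate is 1/10.
[B_1B_2M] = ½·((-18)·(5−(19/5)) + 20·(19/5−(-8)) + (-5/4)·(-8−5)) = ½·(-108/5 + 236 + 65/4) = 4613/40, so the B_3-coordinate is 7/10.

(1/5, 1/10, 7/10)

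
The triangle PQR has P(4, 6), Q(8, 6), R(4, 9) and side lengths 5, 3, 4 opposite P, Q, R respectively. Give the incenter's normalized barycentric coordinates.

(5/12, 1/4, 1/3)

The incenter has barycentric coordinates proportional to the opposite side lengths: (5 : 3 : 4).
Normalizing by 5+3+4 = 12 gives (5/12, 1/4, 1/3).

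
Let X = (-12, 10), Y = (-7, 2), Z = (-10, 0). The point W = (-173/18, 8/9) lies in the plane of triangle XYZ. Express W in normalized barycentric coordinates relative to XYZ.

Signed area of the reference triangle: [XYZ] = ½·((-12)·(2−0) + (-7)·(0−10) + (-10)·(10−2)) = ½·(-24 + 70 − 80) = -17.
[WYZ] = ½·((-173/18)·(2−0) + (-7)·(0−(8/9)) + (-10)·(8/9−2)) = ½·(-173/9 + 56/9 + 100/9) = -17/18, so the X-coordinate is (-17/18)/(-17) = 1/18.
[XWZ] = ½·((-12)·(8/9−0) + (-173/18)·(0−10) + (-10)·(10−(8/9))) = ½·(-32/3 + 865/9 − 820/9) = -17/6, so the Y-coordinate is 1/6.
[XYW] = ½·((-12)·(2−(8/9)) + (-7)·(8/9−10) + (-173/18)·(10−2)) = ½·(-40/3 + 574/9 − 692/9) = -119/9, so the Z-coordinate is 7/9.

(1/18, 1/6, 7/9)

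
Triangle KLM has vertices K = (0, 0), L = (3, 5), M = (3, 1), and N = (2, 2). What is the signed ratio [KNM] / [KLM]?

[KLM] = ½·(0·(5−1) + 3·(1−0) + 3·(0−5)) = ½·(0 + 3 − 15) = -6.
[KNM] = ½·(0·(2−1) + 2·(1−0) + 3·(0−2)) = ½·(0 + 2 − 6) = -2, so the ratio is (-2)/(-6) = 1/3.

1/3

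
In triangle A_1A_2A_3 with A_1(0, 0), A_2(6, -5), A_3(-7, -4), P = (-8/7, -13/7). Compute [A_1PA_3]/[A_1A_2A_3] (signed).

1/7

[A_1A_2A_3] = ½·(0·(-5−(-4)) + 6·(-4−0) + (-7)·(0−(-5))) = ½·(0 − 24 − 35) = -59/2.
[A_1PA_3] = ½·(0·(-13/7−(-4)) + (-8/7)·(-4−0) + (-7)·(0−(-13/7))) = ½·(0 + 32/7 − 13) = -59/14, so the ratio is (-59/14)/(-59/2) = 1/7.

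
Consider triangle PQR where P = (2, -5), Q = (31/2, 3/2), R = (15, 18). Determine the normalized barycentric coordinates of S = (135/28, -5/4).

Signed area of the reference triangle: [PQR] = ½·(2·(3/2−18) + (31/2)·(18−(-5)) + 15·(-5−(3/2))) = ½·(-33 + 713/2 − 195/2) = 113.
[SQR] = ½·((135/28)·(3/2−18) + (31/2)·(18−(-5/4)) + 15·(-5/4−(3/2))) = ½·(-4455/56 + 2387/8 − 165/4) = 1243/14, so the P-coordinate is (1243/14)/113 = 11/14.
[PSR] = ½·(2·(-5/4−18) + (135/28)·(18−(-5)) + 15·(-5−(-5/4))) = ½·(-77/2 + 3105/28 − 225/4) = 113/14, so the Q-coordinate is 1/14.
[PQS] = ½·(2·(3/2−(-5/4)) + (31/2)·(-5/4−(-5)) + (135/28)·(-5−(3/2))) = ½·(11/2 + 465/8 − 1755/56) = 113/7, so the R-coordinate is 1/7.
Check: 11/14 + 1/14 + 1/7 = 1.

(11/14, 1/14, 1/7)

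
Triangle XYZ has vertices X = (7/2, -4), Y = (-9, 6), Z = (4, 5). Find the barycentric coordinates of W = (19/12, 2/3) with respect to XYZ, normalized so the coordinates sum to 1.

Signed area of the reference triangle: [XYZ] = ½·((7/2)·(6−5) + (-9)·(5−(-4)) + 4·(-4−6)) = ½·(7/2 − 81 − 40) = -235/4.
[WYZ] = ½·((19/12)·(6−5) + (-9)·(5−(2/3)) + 4·(2/3−6)) = ½·(19/12 − 39 − 64/3) = -235/8, so the X-coordinate is (-235/8)/(-235/4) = 1/2.
[XWZ] = ½·((7/2)·(2/3−5) + (19/12)·(5−(-4)) + 4·(-4−(2/3))) = ½·(-91/6 + 57/4 − 56/3) = -235/24, so the Y-coordinate is 1/6.
[XYW] = ½·((7/2)·(6−(2/3)) + (-9)·(2/3−(-4)) + (19/12)·(-4−6)) = ½·(56/3 − 42 − 95/6) = -235/12, so the Z-coordinate is 1/3.
Check: 1/2 + 1/6 + 1/3 = 1.

(1/2, 1/6, 1/3)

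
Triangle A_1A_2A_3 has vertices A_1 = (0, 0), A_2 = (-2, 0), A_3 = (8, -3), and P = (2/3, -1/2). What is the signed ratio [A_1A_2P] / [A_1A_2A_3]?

[A_1A_2A_3] = ½·(0·(0−(-3)) + (-2)·(-3−0) + 8·(0−0)) = ½·(0 + 6 + 0) = 3.
[A_1A_2P] = ½·(0·(0−(-1/2)) + (-2)·(-1/2−0) + (2/3)·(0−0)) = ½·(0 + 1 + 0) = 1/2, so the ratio is (1/2)/3 = 1/6.

1/6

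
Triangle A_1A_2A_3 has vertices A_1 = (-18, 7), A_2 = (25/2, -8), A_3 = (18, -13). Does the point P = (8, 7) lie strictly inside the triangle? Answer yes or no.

Barycentric coordinates of P: (-6/7, 52/7, -39/7).
The three coordinates are negative, positive, negative; a point is interior exactly when all three are positive.

no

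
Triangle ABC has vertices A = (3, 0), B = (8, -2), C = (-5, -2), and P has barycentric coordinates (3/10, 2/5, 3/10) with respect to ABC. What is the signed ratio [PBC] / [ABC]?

3/10

The signed ratio [PBC]/[ABC] equals the barycentric coordinate of P at vertex A, which is 3/10.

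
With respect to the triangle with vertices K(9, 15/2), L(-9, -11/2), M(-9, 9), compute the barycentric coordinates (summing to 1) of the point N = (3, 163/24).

Signed area of the reference triangle: [KLM] = ½·(9·(-11/2−9) + (-9)·(9−(15/2)) + (-9)·(15/2−(-11/2))) = ½·(-261/2 − 27/2 − 117) = -261/2.
[NLM] = ½·(3·(-11/2−9) + (-9)·(9−(163/24)) + (-9)·(163/24−(-11/2))) = ½·(-87/2 − 159/8 − 885/8) = -87, so the K-coordinate is (-87)/(-261/2) = 2/3.
[KNM] = ½·(9·(163/24−9) + 3·(9−(15/2)) + (-9)·(15/2−(163/24))) = ½·(-159/8 + 9/2 − 51/8) = -87/8, so the L-coordinate is 1/12.
[KLN] = ½·(9·(-11/2−(163/24)) + (-9)·(163/24−(15/2)) + 3·(15/2−(-11/2))) = ½·(-885/8 + 51/8 + 39) = -261/8, so the M-coordinate is 1/4.
Check: 2/3 + 1/12 + 1/4 = 1.

(2/3, 1/12, 1/4)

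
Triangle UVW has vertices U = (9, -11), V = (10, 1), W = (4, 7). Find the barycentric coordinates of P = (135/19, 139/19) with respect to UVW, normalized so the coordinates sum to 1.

Signed area of the reference triangle: [UVW] = ½·(9·(1−7) + 10·(7−(-11)) + 4·(-11−1)) = ½·(-54 + 180 − 48) = 39.
[PVW] = ½·((135/19)·(1−7) + 10·(7−(139/19)) + 4·(139/19−1)) = ½·(-810/19 − 60/19 + 480/19) = -195/19, so the U-coordinate is (-195/19)/39 = -5/19.
[UPW] = ½·(9·(139/19−7) + (135/19)·(7−(-11)) + 4·(-11−(139/19))) = ½·(54/19 + 2430/19 − 1392/19) = 546/19, so the V-coordinate is 14/19.
[UVP] = ½·(9·(1−(139/19)) + 10·(139/19−(-11)) + (135/19)·(-11−1)) = ½·(-1080/19 + 3480/19 − 1620/19) = 390/19, so the W-coordinate is 10/19.

(-5/19, 14/19, 10/19)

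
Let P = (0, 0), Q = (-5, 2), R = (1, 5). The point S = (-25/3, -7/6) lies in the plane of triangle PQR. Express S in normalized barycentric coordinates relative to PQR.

(1/3, 3/2, -5/6)

Signed area of the reference triangle: [PQR] = ½·(0·(2−5) + (-5)·(5−0) + 1·(0−2)) = ½·(0 − 25 − 2) = -27/2.
[SQR] = ½·((-25/3)·(2−5) + (-5)·(5−(-7/6)) + 1·(-7/6−2)) = ½·(25 − 185/6 − 19/6) = -9/2, so the P-coordinate is (-9/2)/(-27/2) = 1/3.
[PSR] = ½·(0·(-7/6−5) + (-25/3)·(5−0) + 1·(0−(-7/6))) = ½·(0 − 125/3 + 7/6) = -81/4, so the Q-coordinate is 3/2.
[PQS] = ½·(0·(2−(-7/6)) + (-5)·(-7/6−0) + (-25/3)·(0−2)) = ½·(0 + 35/6 + 50/3) = 45/4, so the R-coordinate is -5/6.
Check: 1/3 + 3/2 − 5/6 = 1.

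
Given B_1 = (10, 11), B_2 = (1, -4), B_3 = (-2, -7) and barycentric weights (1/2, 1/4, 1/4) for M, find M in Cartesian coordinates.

(19/4, 11/4)

M = (1/2)·B_1 + (1/4)·B_2 + (1/4)·B_3.
x-coordinate: (1/2)·10 + (1/4)·1 + (1/4)·(-2) = 19/4.
y-coordinate: (1/2)·11 + (1/4)·(-4) + (1/4)·(-7) = 11/4.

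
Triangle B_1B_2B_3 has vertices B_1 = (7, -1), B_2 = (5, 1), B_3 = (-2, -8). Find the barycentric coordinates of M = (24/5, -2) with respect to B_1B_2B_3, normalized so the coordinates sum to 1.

(3/5, 1/5, 1/5)

Signed area of the reference triangle: [B_1B_2B_3] = ½·(7·(1−(-8)) + 5·(-8−(-1)) + (-2)·(-1−1)) = ½·(63 − 35 + 4) = 16.
[MB_2B_3] = ½·((24/5)·(1−(-8)) + 5·(-8−(-2)) + (-2)·(-2−1)) = ½·(216/5 − 30 + 6) = 48/5, so the B_1-coordinate is (48/5)/16 = 3/5.
[B_1MB_3] = ½·(7·(-2−(-8)) + (24/5)·(-8−(-1)) + (-2)·(-1−(-2))) = ½·(42 − 168/5 − 2) = 16/5, so the B_2-coordinate is 1/5.
[B_1B_2M] = ½·(7·(1−(-2)) + 5·(-2−(-1)) + (24/5)·(-1−1)) = ½·(21 − 5 − 48/5) = 16/5, so the B_3-coordinate is 1/5.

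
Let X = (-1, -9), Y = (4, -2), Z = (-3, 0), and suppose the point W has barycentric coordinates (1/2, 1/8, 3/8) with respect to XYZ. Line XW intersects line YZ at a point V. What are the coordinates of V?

Line XW meets YZ where the X-coordinate vanishes; zeroing W's X-weight and renormalizing leaves Y, Z-weights 1/8 : 3/8 → (1/4, 3/4).
So V = (1/4)·Y + (3/4)·Z = (-5/4, -1/2).

(-5/4, -1/2)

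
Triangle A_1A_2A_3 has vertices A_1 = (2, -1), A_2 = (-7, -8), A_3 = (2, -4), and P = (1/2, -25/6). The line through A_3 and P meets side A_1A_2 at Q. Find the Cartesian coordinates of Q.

(-5/2, -9/2)

Barycentric coordinates of P with respect to A_1A_2A_3: (1/6, 1/6, 2/3).
On side A_1A_2 the A_3-coordinate is zero; dropping P's A_3-weight 2/3 and renormalizing the remaining 1/6 : 1/6 gives weights 1/2, 1/2 on A_1, A_2.
Q = (1/2)·(2, -1) + (1/2)·(-7, -8) = (-5/2, -9/2).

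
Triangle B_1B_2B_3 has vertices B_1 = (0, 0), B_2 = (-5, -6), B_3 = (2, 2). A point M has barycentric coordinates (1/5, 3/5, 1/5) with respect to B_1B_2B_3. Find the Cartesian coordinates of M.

M = (1/5)·B_1 + (3/5)·B_2 + (1/5)·B_3.
x-coordinate: (1/5)·0 + (3/5)·(-5) + (1/5)·2 = -13/5.
y-coordinate: (1/5)·0 + (3/5)·(-6) + (1/5)·2 = -16/5.

(-13/5, -16/5)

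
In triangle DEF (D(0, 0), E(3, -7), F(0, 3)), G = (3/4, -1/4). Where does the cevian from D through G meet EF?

Barycentric coordinates of G with respect to DEF: (1/4, 1/4, 1/2).
On side EF the D-coordinate is zero; dropping G's D-weight 1/4 and renormalizing the remaining 1/4 : 1/2 gives weights 1/3, 2/3 on E, F.
H = (1/3)·(3, -7) + (2/3)·(0, 3) = (1, -1/3).

(1, -1/3)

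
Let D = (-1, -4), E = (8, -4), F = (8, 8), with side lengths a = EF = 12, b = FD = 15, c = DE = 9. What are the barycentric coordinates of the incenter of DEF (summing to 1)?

The incenter has barycentric coordinates proportional to the opposite side lengths: (12 : 15 : 9).
Normalizing by 12+15+9 = 36 gives (1/3, 5/12, 1/4).

(1/3, 5/12, 1/4)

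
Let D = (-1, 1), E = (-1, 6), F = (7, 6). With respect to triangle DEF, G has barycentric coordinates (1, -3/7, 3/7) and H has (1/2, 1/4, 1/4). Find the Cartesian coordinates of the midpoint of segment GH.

Barycentric coordinates of the midpoint are the average: (3/4, -5/56, 19/56).
Converting: (3/4)·D + (-5/56)·E + (19/56)·F = (12/7, 9/4).

(12/7, 9/4)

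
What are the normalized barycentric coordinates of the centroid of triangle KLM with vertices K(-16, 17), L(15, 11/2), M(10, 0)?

The centroid is the average of the vertices, so each weight is 1/3.

(1/3, 1/3, 1/3)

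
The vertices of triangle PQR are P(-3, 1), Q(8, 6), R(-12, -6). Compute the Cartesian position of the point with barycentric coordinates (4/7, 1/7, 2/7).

(-4, -2/7)

S = (4/7)·P + (1/7)·Q + (2/7)·R.
x-coordinate: (4/7)·(-3) + (1/7)·8 + (2/7)·(-12) = -4.
y-coordinate: (4/7)·1 + (1/7)·6 + (2/7)·(-6) = -2/7.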